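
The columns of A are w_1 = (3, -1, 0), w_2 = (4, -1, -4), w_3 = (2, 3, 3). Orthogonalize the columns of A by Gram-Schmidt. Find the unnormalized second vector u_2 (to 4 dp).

u_2 = (0.1000, 0.3000, -4.0000)

w_1 = (3, -1, 0); ‖w_1‖ = 3.1623, so q_1 = (0.9487, -0.3162, 0.0000).
q_1·w_2 = 0.9487·4 + (-0.3162)·(-1) + 0.0000·(-4) = 4.1110.
u_2 = w_2 − 4.1110·q_1 = (0.1000, 0.3000, -4.0000).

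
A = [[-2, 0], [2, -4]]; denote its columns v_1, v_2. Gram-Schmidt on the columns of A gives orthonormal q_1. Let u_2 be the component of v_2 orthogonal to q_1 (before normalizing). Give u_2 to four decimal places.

u_2 = (-2.0000, -2.0000)

q_1 = v_1/‖v_1‖ = (-2, 2)/2.8284 = (-0.7071, 0.7071).
r_{12} = q_1·v_2 = -2.8284.
u_2 = v_2 + 2.8284·q_1 = (-2.0000, -2.0000).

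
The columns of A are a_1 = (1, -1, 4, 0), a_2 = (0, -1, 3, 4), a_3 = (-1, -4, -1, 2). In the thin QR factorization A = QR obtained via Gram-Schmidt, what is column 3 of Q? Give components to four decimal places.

a_1 = (1, -1, 4, 0); ‖a_1‖ = 4.2426, so q_1 = (0.2357, -0.2357, 0.9428, 0.0000).
q_1·a_2 = 0.2357·0 + (-0.2357)·(-1) + 0.9428·3 + 0.0000·4 = 3.0641.
u_2 = a_2 − 3.0641·q_1 = (-0.7222, -0.2778, 0.1111, 4.0000).
‖u_2‖ = 4.0757, so q_2 = (-0.1772, -0.0682, 0.0273, 0.9814).
q_1·a_3 = 0.2357·(-1) + (-0.2357)·(-4) + 0.9428·(-1) + 0.0000·2 = -0.2357; q_2·a_3 = (-0.1772)·(-1) + (-0.0682)·(-4) + 0.0273·(-1) + 0.9814·2 = 2.3854.
u_3 = a_3 + 0.2357·q_1 − 2.3854·q_2 = (-0.5217, -3.8930, -0.8428, -0.3411).
‖u_3‖ = 4.0316, so q_3 = (-0.1294, -0.9656, -0.2090, -0.0846).

q_3 = (-0.1294, -0.9656, -0.2090, -0.0846)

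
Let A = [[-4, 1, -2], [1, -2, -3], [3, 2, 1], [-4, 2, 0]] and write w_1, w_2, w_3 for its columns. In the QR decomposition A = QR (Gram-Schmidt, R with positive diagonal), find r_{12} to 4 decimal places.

r_{12} = -1.2344

w_1 = (-4, 1, 3, -4); ‖w_1‖ = 6.4807, so q_1 = (-0.6172, 0.1543, 0.4629, -0.6172).
r_{12} = q_1·w_2 = -1.2344.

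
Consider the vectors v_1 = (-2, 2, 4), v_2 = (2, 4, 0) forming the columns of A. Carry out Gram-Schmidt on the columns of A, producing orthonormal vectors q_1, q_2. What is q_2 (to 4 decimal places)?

q_2 = (0.5307, 0.8339, -0.1516)

v_1 = (-2, 2, 4); ‖v_1‖ = 4.8990, so q_1 = (-0.4082, 0.4082, 0.8165).
q_1·v_2 = (-0.4082)·2 + 0.4082·4 + 0.8165·0 = 0.8165.
u_2 = v_2 − 0.8165·q_1 = (2.3333, 3.6667, -0.6667).
‖u_2‖ = 4.3970, so q_2 = (0.5307, 0.8339, -0.1516).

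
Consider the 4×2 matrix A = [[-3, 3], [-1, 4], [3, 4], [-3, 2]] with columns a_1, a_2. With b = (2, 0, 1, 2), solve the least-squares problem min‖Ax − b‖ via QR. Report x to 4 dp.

x = (-0.2535, 0.2717)

a_1 = (-3, -1, 3, -3); ‖a_1‖ = 5.2915, so q_1 = (-0.5669, -0.1890, 0.5669, -0.5669).
q_1·a_2 = (-0.5669)·3 + (-0.1890)·4 + 0.5669·4 + (-0.5669)·2 = -1.3229.
u_2 = a_2 + 1.3229·q_1 = (2.2500, 3.7500, 4.7500, 1.2500).
‖u_2‖ = 6.5765, so q_2 = (0.3421, 0.5702, 0.7223, 0.1901).
Qᵀb = (-1.7008, 1.7867).
Back-substitute: x_2 = 1.7867/6.5765 = 0.2717.
x_1 = (-1.7008 + 1.3229·0.2717)/5.2915 = -0.2535.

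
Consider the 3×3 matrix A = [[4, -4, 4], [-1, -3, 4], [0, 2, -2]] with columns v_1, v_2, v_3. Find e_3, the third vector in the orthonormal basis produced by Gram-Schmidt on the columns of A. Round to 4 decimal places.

e_3 = (0.1111, 0.4444, 0.8889)

v_1 = (4, -1, 0); ‖v_1‖ = 4.1231, so e_1 = (0.9701, -0.2425, 0.0000).
e_1·v_2 = 0.9701·(-4) + (-0.2425)·(-3) + 0.0000·2 = -3.1530.
u_2 = v_2 + 3.1530·e_1 = (-0.9412, -3.7647, 2.0000).
‖u_2‖ = 4.3656, so e_2 = (-0.2156, -0.8623, 0.4581).
e_1·v_3 = 0.9701·4 + (-0.2425)·4 + 0.0000·(-2) = 2.9104; e_2·v_3 = (-0.2156)·4 + (-0.8623)·4 + 0.4581·(-2) = -5.2280.
u_3 = v_3 − 2.9104·e_1 + 5.2280·e_2 = (0.0494, 0.1975, 0.3951).
‖u_3‖ = 0.4444, so e_3 = (0.1111, 0.4444, 0.8889).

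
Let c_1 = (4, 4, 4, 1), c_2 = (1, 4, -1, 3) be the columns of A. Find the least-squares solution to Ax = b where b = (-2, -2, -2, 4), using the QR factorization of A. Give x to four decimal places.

x = (-0.6403, 0.5988)

c_1 = (4, 4, 4, 1); ‖c_1‖ = 7.0000, so q_1 = (0.5714, 0.5714, 0.5714, 0.1429).
q_1·c_2 = 0.5714·1 + 0.5714·4 + 0.5714·(-1) + 0.1429·3 = 2.7143.
u_2 = c_2 − 2.7143·q_1 = (-0.5510, 2.4490, -2.5510, 2.6122).
‖u_2‖ = 4.4309, so q_2 = (-0.1244, 0.5527, -0.5757, 0.5896).
Qᵀb = (-2.8571, 2.6530).
Back-substitute: x_2 = 2.6530/4.4309 = 0.5988.
x_1 = (-2.8571 − 2.7143·0.5988)/7.0000 = -0.6403.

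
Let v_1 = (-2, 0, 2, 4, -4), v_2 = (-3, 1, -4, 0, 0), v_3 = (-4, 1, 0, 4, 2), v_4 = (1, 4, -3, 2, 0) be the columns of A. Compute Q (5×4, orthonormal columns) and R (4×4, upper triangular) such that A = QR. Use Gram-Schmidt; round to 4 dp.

v_1 = (-2, 0, 2, 4, -4); ‖v_1‖ = 6.3246, so e_1 = (-0.3162, 0.0000, 0.3162, 0.6325, -0.6325).
e_1·v_2 = (-0.3162)·(-3) + 0.0000·1 + 0.3162·(-4) + 0.6325·0 + (-0.6325)·0 = -0.3162.
u_2 = v_2 + 0.3162·e_1 = (-3.1000, 1.0000, -3.9000, 0.2000, -0.2000).
‖u_2‖ = 5.0892, so e_2 = (-0.6091, 0.1965, -0.7663, 0.0393, -0.0393).
e_1·v_3 = (-0.3162)·(-4) + 0.0000·1 + 0.3162·0 + 0.6325·4 + (-0.6325)·2 = 2.5298; e_2·v_3 = (-0.6091)·(-4) + 0.1965·1 + (-0.7663)·0 + 0.0393·4 + (-0.0393)·2 = 2.7116.
u_3 = v_3 − 2.5298·e_1 − 2.7116·e_2 = (-1.5483, 0.4672, 1.2780, 2.2934, 3.7066).
‖u_3‖ = 4.8215, so e_3 = (-0.3211, 0.0969, 0.2651, 0.4757, 0.7688).
e_1·v_4 = (-0.3162)·1 + 0.0000·4 + 0.3162·(-3) + 0.6325·2 + (-0.6325)·0 = 0.0000; e_2·v_4 = (-0.6091)·1 + 0.1965·4 + (-0.7663)·(-3) + 0.0393·2 + (-0.0393)·0 = 2.5544; e_3·v_4 = (-0.3211)·1 + 0.0969·4 + 0.2651·(-3) + 0.4757·2 + 0.7688·0 = 0.2226.
u_4 = v_4 + 0.0000·e_1 − 2.5544·e_2 − 0.2226·e_3 = (2.6275, 3.4765, -1.1015, 1.7937, -0.0708).
‖u_4‖ = 4.8400, so e_4 = (0.5429, 0.7183, -0.2276, 0.3706, -0.0146).

Q = [[-0.3162, -0.6091, -0.3211, 0.5429], [0.0000, 0.1965, 0.0969, 0.7183], [0.3162, -0.7663, 0.2651, -0.2276], [0.6325, 0.0393, 0.4757, 0.3706], [-0.6325, -0.0393, 0.7688, -0.0146]], R = [[6.3246, -0.3162, 2.5298, 0.0000], [0.0000, 5.0892, 2.7116, 2.5544], [0.0000, 0.0000, 4.8215, 0.2226], [0.0000, 0.0000, 0.0000, 4.8400]]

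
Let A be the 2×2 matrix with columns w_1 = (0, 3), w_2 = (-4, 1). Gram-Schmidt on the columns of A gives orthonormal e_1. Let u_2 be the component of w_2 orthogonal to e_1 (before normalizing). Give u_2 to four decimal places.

u_2 = (-4.0000, 0.0000)

e_1 = w_1/‖w_1‖ = (0, 3)/3.0000 = (0.0000, 1.0000).
r_{12} = e_1·w_2 = 1.0000.
u_2 = w_2 − 1.0000·e_1 = (-4.0000, 0.0000).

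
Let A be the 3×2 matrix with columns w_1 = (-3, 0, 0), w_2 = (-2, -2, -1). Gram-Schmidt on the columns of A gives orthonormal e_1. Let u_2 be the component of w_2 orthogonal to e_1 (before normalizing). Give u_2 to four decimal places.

u_2 = (0.0000, -2.0000, -1.0000)

e_1 = w_1/‖w_1‖ = (-3, 0, 0)/3.0000 = (-1.0000, 0.0000, 0.0000).
r_{12} = e_1·w_2 = 2.0000.
u_2 = w_2 − 2.0000·e_1 = (0.0000, -2.0000, -1.0000).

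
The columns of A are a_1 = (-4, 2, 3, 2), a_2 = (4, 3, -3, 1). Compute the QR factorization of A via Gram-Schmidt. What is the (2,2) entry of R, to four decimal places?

e_1 = a_1/‖a_1‖ = (-4, 2, 3, 2)/5.7446 = (-0.6963, 0.3482, 0.5222, 0.3482).
r_{12} = e_1·a_2 = -2.9593.
u_2 = a_2 + 2.9593·e_1 = (1.9394, 4.0303, -1.4545, 2.0303).
r_{22} = ‖u_2‖ = 5.1227.

r_{22} = 5.1227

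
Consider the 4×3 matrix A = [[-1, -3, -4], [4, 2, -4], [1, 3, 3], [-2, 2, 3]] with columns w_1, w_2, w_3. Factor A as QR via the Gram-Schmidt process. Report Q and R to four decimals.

w_1 = (-1, 4, 1, -2); ‖w_1‖ = 4.6904, so e_1 = (-0.2132, 0.8528, 0.2132, -0.4264).
e_1·w_2 = (-0.2132)·(-3) + 0.8528·2 + 0.2132·3 + (-0.4264)·2 = 2.1320.
u_2 = w_2 − 2.1320·e_1 = (-2.5455, 0.1818, 2.5455, 2.9091).
‖u_2‖ = 4.6319, so e_2 = (-0.5495, 0.0393, 0.5495, 0.6281).
e_1·w_3 = (-0.2132)·(-4) + 0.8528·(-4) + 0.2132·3 + (-0.4264)·3 = -3.1980; e_2·w_3 = (-0.5495)·(-4) + 0.0393·(-4) + 0.5495·3 + 0.6281·3 = 5.5740.
u_3 = w_3 + 3.1980·e_1 − 5.5740·e_2 = (-1.6186, -1.4915, 0.6186, -1.8644).
‖u_3‖ = 2.9502, so e_3 = (-0.5487, -0.5056, 0.2097, -0.6320).

Q = [[-0.2132, -0.5495, -0.5487], [0.8528, 0.0393, -0.5056], [0.2132, 0.5495, 0.2097], [-0.4264, 0.6281, -0.6320]], R = [[4.6904, 2.1320, -3.1980], [0.0000, 4.6319, 5.5740], [0.0000, 0.0000, 2.9502]]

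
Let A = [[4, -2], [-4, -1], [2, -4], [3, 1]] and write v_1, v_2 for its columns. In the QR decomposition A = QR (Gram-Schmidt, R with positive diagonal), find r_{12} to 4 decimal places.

q_1 = v_1/‖v_1‖ = (4, -4, 2, 3)/6.7082 = (0.5963, -0.5963, 0.2981, 0.4472).
r_{12} = q_1·v_2 = -1.3416.

r_{12} = -1.3416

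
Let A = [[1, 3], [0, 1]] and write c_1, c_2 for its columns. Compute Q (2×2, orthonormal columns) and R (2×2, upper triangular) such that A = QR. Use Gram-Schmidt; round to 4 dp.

c_1 = (1, 0); ‖c_1‖ = 1.0000, so e_1 = (1.0000, 0.0000).
e_1·c_2 = 1.0000·3 + 0.0000·1 = 3.0000.
u_2 = c_2 − 3.0000·e_1 = (0.0000, 1.0000).
‖u_2‖ = 1.0000, so e_2 = (0.0000, 1.0000).

Q = [[1.0000, 0.0000], [0.0000, 1.0000]], R = [[1.0000, 3.0000], [0.0000, 1.0000]]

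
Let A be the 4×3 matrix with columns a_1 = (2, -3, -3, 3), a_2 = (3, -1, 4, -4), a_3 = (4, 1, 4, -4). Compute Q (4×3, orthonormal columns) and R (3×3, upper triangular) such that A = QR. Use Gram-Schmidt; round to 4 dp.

Q = [[0.3592, 0.6732, 0.6464], [-0.5388, -0.4159, 0.7326], [-0.5388, 0.4324, -0.1508], [0.5388, -0.4324, 0.1508]], R = [[5.5678, -2.6941, -3.4125], [0.0000, 5.8942, 5.7355], [0.0000, 0.0000, 2.1116]]

a_1 = (2, -3, -3, 3); ‖a_1‖ = 5.5678, so e_1 = (0.3592, -0.5388, -0.5388, 0.5388).
e_1·a_2 = 0.3592·3 + (-0.5388)·(-1) + (-0.5388)·4 + 0.5388·(-4) = -2.6941.
u_2 = a_2 + 2.6941·e_1 = (3.9677, -2.4516, 2.5484, -2.5484).
‖u_2‖ = 5.8942, so e_2 = (0.6732, -0.4159, 0.4324, -0.4324).
e_1·a_3 = 0.3592·4 + (-0.5388)·1 + (-0.5388)·4 + 0.5388·(-4) = -3.4125; e_2·a_3 = 0.6732·4 + (-0.4159)·1 + 0.4324·4 + (-0.4324)·(-4) = 5.7355.
u_3 = a_3 + 3.4125·e_1 − 5.7355·e_2 = (1.3649, 1.5469, -0.3185, 0.3185).
‖u_3‖ = 2.1116, so e_3 = (0.6464, 0.7326, -0.1508, 0.1508).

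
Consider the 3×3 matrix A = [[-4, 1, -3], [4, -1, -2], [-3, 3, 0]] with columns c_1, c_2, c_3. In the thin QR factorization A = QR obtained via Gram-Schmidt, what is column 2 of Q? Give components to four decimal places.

c_1 = (-4, 4, -3); ‖c_1‖ = 6.4031, so q_1 = (-0.6247, 0.6247, -0.4685).
q_1·c_2 = (-0.6247)·1 + 0.6247·(-1) + (-0.4685)·3 = -2.6550.
u_2 = c_2 + 2.6550·q_1 = (-0.6585, 0.6585, 1.7561).
‖u_2‖ = 1.9878, so q_2 = (-0.3313, 0.3313, 0.8835).

q_2 = (-0.3313, 0.3313, 0.8835)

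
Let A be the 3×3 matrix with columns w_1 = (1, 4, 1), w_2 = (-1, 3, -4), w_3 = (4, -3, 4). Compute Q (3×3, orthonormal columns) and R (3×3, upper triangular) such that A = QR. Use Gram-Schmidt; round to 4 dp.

Q = [[0.2357, -0.2879, 0.9282], [0.9428, 0.2994, -0.1466], [0.2357, -0.9097, -0.3420]], R = [[4.2426, 1.6499, -0.9428], [0.0000, 4.8247, -5.6883], [0.0000, 0.0000, 2.7846]]

e_1 = w_1/‖w_1‖ = (1, 4, 1)/4.2426 = (0.2357, 0.9428, 0.2357).
r_{12} = e_1·w_2 = 1.6499.
u_2 = w_2 − 1.6499·e_1 = (-1.3889, 1.4444, -4.3889).
‖u_2‖ = 4.8247, so e_2 = (-0.2879, 0.2994, -0.9097).
r_{13} = e_1·w_3 = -0.9428; r_{23} = e_2·w_3 = -5.6883.
u_3 = w_3 + 0.9428·e_1 + 5.6883·e_2 = (2.5847, -0.4081, -0.9523).
‖u_3‖ = 2.7846, so e_3 = (0.9282, -0.1466, -0.3420).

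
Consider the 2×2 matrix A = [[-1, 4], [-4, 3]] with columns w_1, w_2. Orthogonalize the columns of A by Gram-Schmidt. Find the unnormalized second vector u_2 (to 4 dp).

u_2 = (3.0588, -0.7647)

e_1 = w_1/‖w_1‖ = (-1, -4)/4.1231 = (-0.2425, -0.9701).
r_{12} = e_1·w_2 = -3.8806.
u_2 = w_2 + 3.8806·e_1 = (3.0588, -0.7647).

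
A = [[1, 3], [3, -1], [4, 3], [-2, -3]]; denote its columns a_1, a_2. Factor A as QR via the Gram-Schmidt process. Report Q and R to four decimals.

e_1 = a_1/‖a_1‖ = (1, 3, 4, -2)/5.4772 = (0.1826, 0.5477, 0.7303, -0.3651).
r_{12} = e_1·a_2 = 3.2863.
u_2 = a_2 − 3.2863·e_1 = (2.4000, -2.8000, 0.6000, -1.8000).
‖u_2‖ = 4.1473, so e_2 = (0.5787, -0.6751, 0.1447, -0.4340).

Q = [[0.1826, 0.5787], [0.5477, -0.6751], [0.7303, 0.1447], [-0.3651, -0.4340]], R = [[5.4772, 3.2863], [0.0000, 4.1473]]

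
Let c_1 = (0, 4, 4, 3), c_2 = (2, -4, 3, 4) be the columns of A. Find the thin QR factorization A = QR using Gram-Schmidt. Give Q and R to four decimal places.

Q = [[0.0000, 0.3035], [0.6247, -0.7253], [0.6247, 0.3368], [0.4685, 0.5181]], R = [[6.4031, 1.2494], [0.0000, 6.5908]]

c_1 = (0, 4, 4, 3); ‖c_1‖ = 6.4031, so e_1 = (0.0000, 0.6247, 0.6247, 0.4685).
e_1·c_2 = 0.0000·2 + 0.6247·(-4) + 0.6247·3 + 0.4685·4 = 1.2494.
u_2 = c_2 − 1.2494·e_1 = (2.0000, -4.7805, 2.2195, 3.4146).
‖u_2‖ = 6.5908, so e_2 = (0.3035, -0.7253, 0.3368, 0.5181).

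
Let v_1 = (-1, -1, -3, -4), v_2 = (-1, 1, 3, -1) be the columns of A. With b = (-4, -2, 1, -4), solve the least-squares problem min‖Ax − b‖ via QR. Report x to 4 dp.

e_1 = v_1/‖v_1‖ = (-1, -1, -3, -4)/5.1962 = (-0.1925, -0.1925, -0.5774, -0.7698).
r_{12} = e_1·v_2 = -0.9623.
u_2 = v_2 + 0.9623·e_1 = (-1.1852, 0.8148, 2.4444, -1.7407).
‖u_2‖ = 3.3278, so e_2 = (-0.3561, 0.2449, 0.7346, -0.5231).
Qᵀb = (3.6566, 3.7618).
Back-substitute: x_2 = 3.7618/3.3278 = 1.1304.
x_1 = (3.6566 + 0.9623·1.1304)/5.1962 = 0.9130.

x = (0.9130, 1.1304)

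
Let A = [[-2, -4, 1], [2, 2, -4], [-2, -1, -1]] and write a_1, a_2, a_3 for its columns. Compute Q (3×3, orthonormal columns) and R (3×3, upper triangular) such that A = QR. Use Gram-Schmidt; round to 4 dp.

a_1 = (-2, 2, -2); ‖a_1‖ = 3.4641, so e_1 = (-0.5774, 0.5774, -0.5774).
e_1·a_2 = (-0.5774)·(-4) + 0.5774·2 + (-0.5774)·(-1) = 4.0415.
u_2 = a_2 − 4.0415·e_1 = (-1.6667, -0.3333, 1.3333).
‖u_2‖ = 2.1602, so e_2 = (-0.7715, -0.1543, 0.6172).
e_1·a_3 = (-0.5774)·1 + 0.5774·(-4) + (-0.5774)·(-1) = -2.3094; e_2·a_3 = (-0.7715)·1 + (-0.1543)·(-4) + 0.6172·(-1) = -0.7715.
u_3 = a_3 + 2.3094·e_1 + 0.7715·e_2 = (-0.9286, -2.7857, -1.8571).
‖u_3‖ = 3.4744, so e_3 = (-0.2673, -0.8018, -0.5345).

Q = [[-0.5774, -0.7715, -0.2673], [0.5774, -0.1543, -0.8018], [-0.5774, 0.6172, -0.5345]], R = [[3.4641, 4.0415, -2.3094], [0.0000, 2.1602, -0.7715], [0.0000, 0.0000, 3.4744]]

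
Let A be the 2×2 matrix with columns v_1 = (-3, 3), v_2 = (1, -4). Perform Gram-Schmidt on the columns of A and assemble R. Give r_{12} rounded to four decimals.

v_1 = (-3, 3); ‖v_1‖ = 4.2426, so e_1 = (-0.7071, 0.7071).
r_{12} = e_1·v_2 = -3.5355.

r_{12} = -3.5355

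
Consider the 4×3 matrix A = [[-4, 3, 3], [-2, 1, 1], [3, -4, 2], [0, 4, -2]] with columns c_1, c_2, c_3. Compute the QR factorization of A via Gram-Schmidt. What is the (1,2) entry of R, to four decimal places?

r_{12} = -4.8281

c_1 = (-4, -2, 3, 0); ‖c_1‖ = 5.3852, so q_1 = (-0.7428, -0.3714, 0.5571, 0.0000).
r_{12} = q_1·c_2 = -4.8281.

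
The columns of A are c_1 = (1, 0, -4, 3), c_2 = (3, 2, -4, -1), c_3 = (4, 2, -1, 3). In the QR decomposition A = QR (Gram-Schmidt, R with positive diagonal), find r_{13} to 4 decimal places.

r_{13} = 3.3340

c_1 = (1, 0, -4, 3); ‖c_1‖ = 5.0990, so q_1 = (0.1961, 0.0000, -0.7845, 0.5883).
r_{13} = q_1·c_3 = 3.3340.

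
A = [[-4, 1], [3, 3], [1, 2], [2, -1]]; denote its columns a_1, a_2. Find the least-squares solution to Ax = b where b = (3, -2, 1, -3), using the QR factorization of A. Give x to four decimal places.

x = (-0.8353, 0.4118)

q_1 = a_1/‖a_1‖ = (-4, 3, 1, 2)/5.4772 = (-0.7303, 0.5477, 0.1826, 0.3651).
r_{12} = q_1·a_2 = 0.9129.
u_2 = a_2 − 0.9129·q_1 = (1.6667, 2.5000, 1.8333, -1.3333).
‖u_2‖ = 3.7639, so q_2 = (0.4428, 0.6642, 0.4871, -0.3542).
Qᵀb = (-4.1992, 1.5498).
Back-substitute: x_2 = 1.5498/3.7639 = 0.4118.
x_1 = (-4.1992 − 0.9129·0.4118)/5.4772 = -0.8353.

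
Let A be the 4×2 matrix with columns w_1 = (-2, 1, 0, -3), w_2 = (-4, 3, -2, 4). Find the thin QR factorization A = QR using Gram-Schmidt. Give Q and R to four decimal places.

w_1 = (-2, 1, 0, -3); ‖w_1‖ = 3.7417, so q_1 = (-0.5345, 0.2673, 0.0000, -0.8018).
q_1·w_2 = (-0.5345)·(-4) + 0.2673·3 + 0.0000·(-2) + (-0.8018)·4 = -0.2673.
u_2 = w_2 + 0.2673·q_1 = (-4.1429, 3.0714, -2.0000, 3.7857).
‖u_2‖ = 6.7029, so q_2 = (-0.6181, 0.4582, -0.2984, 0.5648).

Q = [[-0.5345, -0.6181], [0.2673, 0.4582], [0.0000, -0.2984], [-0.8018, 0.5648]], R = [[3.7417, -0.2673], [0.0000, 6.7029]]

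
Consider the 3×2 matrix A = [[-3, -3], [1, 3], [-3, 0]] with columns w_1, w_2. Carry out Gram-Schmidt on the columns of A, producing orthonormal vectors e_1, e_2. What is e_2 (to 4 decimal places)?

e_2 = (-0.3424, 0.7337, 0.5869)

w_1 = (-3, 1, -3); ‖w_1‖ = 4.3589, so e_1 = (-0.6882, 0.2294, -0.6882).
e_1·w_2 = (-0.6882)·(-3) + 0.2294·3 + (-0.6882)·0 = 2.7530.
u_2 = w_2 − 2.7530·e_1 = (-1.1053, 2.3684, 1.8947).
‖u_2‖ = 3.2282, so e_2 = (-0.3424, 0.7337, 0.5869).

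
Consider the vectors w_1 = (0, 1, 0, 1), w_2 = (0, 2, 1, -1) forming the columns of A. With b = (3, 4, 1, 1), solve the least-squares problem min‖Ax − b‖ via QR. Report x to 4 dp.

w_1 = (0, 1, 0, 1); ‖w_1‖ = 1.4142, so e_1 = (0.0000, 0.7071, 0.0000, 0.7071).
e_1·w_2 = 0.0000·0 + 0.7071·2 + 0.0000·1 + 0.7071·(-1) = 0.7071.
u_2 = w_2 − 0.7071·e_1 = (0.0000, 1.5000, 1.0000, -1.5000).
‖u_2‖ = 2.3452, so e_2 = (0.0000, 0.6396, 0.4264, -0.6396).
Qᵀb = (3.5355, 2.3452).
Back-substitute: x_2 = 2.3452/2.3452 = 1.0000.
x_1 = (3.5355 − 0.7071·1.0000)/1.4142 = 2.0000.

x = (2.0000, 1.0000)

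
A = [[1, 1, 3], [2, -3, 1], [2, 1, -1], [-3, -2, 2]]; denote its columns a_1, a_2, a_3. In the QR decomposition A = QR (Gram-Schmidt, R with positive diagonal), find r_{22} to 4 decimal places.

r_{22} = 3.8079

a_1 = (1, 2, 2, -3); ‖a_1‖ = 4.2426, so e_1 = (0.2357, 0.4714, 0.4714, -0.7071).
e_1·a_2 = 0.2357·1 + 0.4714·(-3) + 0.4714·1 + (-0.7071)·(-2) = 0.7071.
u_2 = a_2 − 0.7071·e_1 = (0.8333, -3.3333, 0.6667, -1.5000).
r_{22} = ‖u_2‖ = 3.8079.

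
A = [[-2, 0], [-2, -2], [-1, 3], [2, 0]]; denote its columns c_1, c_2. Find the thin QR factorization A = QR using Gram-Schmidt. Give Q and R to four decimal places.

Q = [[-0.5547, 0.0428], [-0.5547, -0.5136], [-0.2774, 0.8559], [0.5547, -0.0428]], R = [[3.6056, 0.2774], [0.0000, 3.5949]]

q_1 = c_1/‖c_1‖ = (-2, -2, -1, 2)/3.6056 = (-0.5547, -0.5547, -0.2774, 0.5547).
r_{12} = q_1·c_2 = 0.2774.
u_2 = c_2 − 0.2774·q_1 = (0.1538, -1.8462, 3.0769, -0.1538).
‖u_2‖ = 3.5949, so q_2 = (0.0428, -0.5136, 0.8559, -0.0428).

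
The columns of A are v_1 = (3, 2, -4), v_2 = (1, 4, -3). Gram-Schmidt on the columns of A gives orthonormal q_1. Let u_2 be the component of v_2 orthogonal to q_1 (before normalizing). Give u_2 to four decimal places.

v_1 = (3, 2, -4); ‖v_1‖ = 5.3852, so q_1 = (0.5571, 0.3714, -0.7428).
q_1·v_2 = 0.5571·1 + 0.3714·4 + (-0.7428)·(-3) = 4.2710.
u_2 = v_2 − 4.2710·q_1 = (-1.3793, 2.4138, 0.1724).

u_2 = (-1.3793, 2.4138, 0.1724)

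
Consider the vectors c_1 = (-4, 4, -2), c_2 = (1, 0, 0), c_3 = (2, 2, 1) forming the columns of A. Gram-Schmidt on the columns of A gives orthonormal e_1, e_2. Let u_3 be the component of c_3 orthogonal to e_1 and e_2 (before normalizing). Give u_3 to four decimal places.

c_1 = (-4, 4, -2); ‖c_1‖ = 6.0000, so e_1 = (-0.6667, 0.6667, -0.3333).
e_1·c_2 = (-0.6667)·1 + 0.6667·0 + (-0.3333)·0 = -0.6667.
u_2 = c_2 + 0.6667·e_1 = (0.5556, 0.4444, -0.2222).
‖u_2‖ = 0.7454, so e_2 = (0.7454, 0.5963, -0.2981).
e_1·c_3 = (-0.6667)·2 + 0.6667·2 + (-0.3333)·1 = -0.3333; e_2·c_3 = 0.7454·2 + 0.5963·2 + (-0.2981)·1 = 2.3851.
u_3 = c_3 + 0.3333·e_1 − 2.3851·e_2 = (0.0000, 0.8000, 1.6000).

u_3 = (0.0000, 0.8000, 1.6000)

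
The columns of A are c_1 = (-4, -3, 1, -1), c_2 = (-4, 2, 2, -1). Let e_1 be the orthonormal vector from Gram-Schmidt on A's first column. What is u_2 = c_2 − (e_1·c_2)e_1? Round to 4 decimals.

u_2 = (-2.0741, 3.4444, 1.5185, -0.5185)

c_1 = (-4, -3, 1, -1); ‖c_1‖ = 5.1962, so e_1 = (-0.7698, -0.5774, 0.1925, -0.1925).
e_1·c_2 = (-0.7698)·(-4) + (-0.5774)·2 + 0.1925·2 + (-0.1925)·(-1) = 2.5019.
u_2 = c_2 − 2.5019·e_1 = (-2.0741, 3.4444, 1.5185, -0.5185).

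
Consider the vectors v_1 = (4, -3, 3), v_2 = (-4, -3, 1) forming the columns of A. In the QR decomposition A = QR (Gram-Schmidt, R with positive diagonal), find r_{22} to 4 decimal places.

e_1 = v_1/‖v_1‖ = (4, -3, 3)/5.8310 = (0.6860, -0.5145, 0.5145).
r_{12} = e_1·v_2 = -0.6860.
u_2 = v_2 + 0.6860·e_1 = (-3.5294, -3.3529, 1.3529).
r_{22} = ‖u_2‖ = 5.0527.

r_{22} = 5.0527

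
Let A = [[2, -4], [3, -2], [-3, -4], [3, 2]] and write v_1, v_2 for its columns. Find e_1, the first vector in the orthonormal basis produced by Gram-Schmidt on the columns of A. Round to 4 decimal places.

v_1 = (2, 3, -3, 3); ‖v_1‖ = 5.5678, so e_1 = (0.3592, 0.5388, -0.5388, 0.5388).

e_1 = (0.3592, 0.5388, -0.5388, 0.5388)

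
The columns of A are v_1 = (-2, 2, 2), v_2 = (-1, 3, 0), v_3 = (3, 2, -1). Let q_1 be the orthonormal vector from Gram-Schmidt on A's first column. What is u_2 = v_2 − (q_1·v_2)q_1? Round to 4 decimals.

u_2 = (0.3333, 1.6667, -1.3333)

v_1 = (-2, 2, 2); ‖v_1‖ = 3.4641, so q_1 = (-0.5774, 0.5774, 0.5774).
q_1·v_2 = (-0.5774)·(-1) + 0.5774·3 + 0.5774·0 = 2.3094.
u_2 = v_2 − 2.3094·q_1 = (0.3333, 1.6667, -1.3333).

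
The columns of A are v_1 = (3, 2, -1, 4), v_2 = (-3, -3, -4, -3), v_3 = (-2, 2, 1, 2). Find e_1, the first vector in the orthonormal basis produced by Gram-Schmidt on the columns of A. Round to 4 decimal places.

e_1 = (0.5477, 0.3651, -0.1826, 0.7303)

v_1 = (3, 2, -1, 4); ‖v_1‖ = 5.4772, so e_1 = (0.5477, 0.3651, -0.1826, 0.7303).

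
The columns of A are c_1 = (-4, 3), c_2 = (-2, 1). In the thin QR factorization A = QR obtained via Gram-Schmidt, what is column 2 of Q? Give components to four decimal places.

c_1 = (-4, 3); ‖c_1‖ = 5.0000, so e_1 = (-0.8000, 0.6000).
e_1·c_2 = (-0.8000)·(-2) + 0.6000·1 = 2.2000.
u_2 = c_2 − 2.2000·e_1 = (-0.2400, -0.3200).
‖u_2‖ = 0.4000, so e_2 = (-0.6000, -0.8000).

e_2 = (-0.6000, -0.8000)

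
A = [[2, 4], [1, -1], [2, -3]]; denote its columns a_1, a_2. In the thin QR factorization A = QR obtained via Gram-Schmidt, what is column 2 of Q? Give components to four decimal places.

e_2 = (0.7425, -0.2184, -0.6333)

e_1 = a_1/‖a_1‖ = (2, 1, 2)/3.0000 = (0.6667, 0.3333, 0.6667).
r_{12} = e_1·a_2 = 0.3333.
u_2 = a_2 − 0.3333·e_1 = (3.7778, -1.1111, -3.2222).
‖u_2‖ = 5.0881, so e_2 = (0.7425, -0.2184, -0.6333).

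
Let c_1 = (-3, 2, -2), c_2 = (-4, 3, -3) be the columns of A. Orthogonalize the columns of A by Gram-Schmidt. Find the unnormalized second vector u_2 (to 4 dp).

c_1 = (-3, 2, -2); ‖c_1‖ = 4.1231, so e_1 = (-0.7276, 0.4851, -0.4851).
e_1·c_2 = (-0.7276)·(-4) + 0.4851·3 + (-0.4851)·(-3) = 5.8209.
u_2 = c_2 − 5.8209·e_1 = (0.2353, 0.1765, -0.1765).

u_2 = (0.2353, 0.1765, -0.1765)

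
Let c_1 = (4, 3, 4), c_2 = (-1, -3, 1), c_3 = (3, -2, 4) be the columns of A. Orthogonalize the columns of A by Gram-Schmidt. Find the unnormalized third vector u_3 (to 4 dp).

u_3 = (1.0135, -0.5405, -0.6081)

c_1 = (4, 3, 4); ‖c_1‖ = 6.4031, so e_1 = (0.6247, 0.4685, 0.6247).
e_1·c_2 = 0.6247·(-1) + 0.4685·(-3) + 0.6247·1 = -1.4056.
u_2 = c_2 + 1.4056·e_1 = (-0.1220, -2.3415, 1.8780).
‖u_2‖ = 3.0041, so e_2 = (-0.0406, -0.7794, 0.6252).
e_1·c_3 = 0.6247·3 + 0.4685·(-2) + 0.6247·4 = 3.4358; e_2·c_3 = (-0.0406)·3 + (-0.7794)·(-2) + 0.6252·4 = 3.9378.
u_3 = c_3 − 3.4358·e_1 − 3.9378·e_2 = (1.0135, -0.5405, -0.6081).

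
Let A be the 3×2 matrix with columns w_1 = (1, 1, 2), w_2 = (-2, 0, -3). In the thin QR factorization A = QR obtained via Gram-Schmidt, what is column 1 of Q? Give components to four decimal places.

q_1 = w_1/‖w_1‖ = (1, 1, 2)/2.4495 = (0.4082, 0.4082, 0.8165).

q_1 = (0.4082, 0.4082, 0.8165)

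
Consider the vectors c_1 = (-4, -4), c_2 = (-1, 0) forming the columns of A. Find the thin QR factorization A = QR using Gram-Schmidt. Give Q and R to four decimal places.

Q = [[-0.7071, -0.7071], [-0.7071, 0.7071]], R = [[5.6569, 0.7071], [0.0000, 0.7071]]

c_1 = (-4, -4); ‖c_1‖ = 5.6569, so q_1 = (-0.7071, -0.7071).
q_1·c_2 = (-0.7071)·(-1) + (-0.7071)·0 = 0.7071.
u_2 = c_2 − 0.7071·q_1 = (-0.5000, 0.5000).
‖u_2‖ = 0.7071, so q_2 = (-0.7071, 0.7071).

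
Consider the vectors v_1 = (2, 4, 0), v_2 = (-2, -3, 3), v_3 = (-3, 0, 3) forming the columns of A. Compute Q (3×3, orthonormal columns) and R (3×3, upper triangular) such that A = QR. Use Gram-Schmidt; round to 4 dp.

q_1 = v_1/‖v_1‖ = (2, 4, 0)/4.4721 = (0.4472, 0.8944, 0.0000).
r_{12} = q_1·v_2 = -3.5777.
u_2 = v_2 + 3.5777·q_1 = (-0.4000, 0.2000, 3.0000).
‖u_2‖ = 3.0332, so q_2 = (-0.1319, 0.0659, 0.9891).
r_{13} = q_1·v_3 = -1.3416; r_{23} = q_2·v_3 = 3.3628.
u_3 = v_3 + 1.3416·q_1 − 3.3628·q_2 = (-1.9565, 0.9783, -0.3261).
‖u_3‖ = 2.2116, so q_3 = (-0.8847, 0.4423, -0.1474).

Q = [[0.4472, -0.1319, -0.8847], [0.8944, 0.0659, 0.4423], [0.0000, 0.9891, -0.1474]], R = [[4.4721, -3.5777, -1.3416], [0.0000, 3.0332, 3.3628], [0.0000, 0.0000, 2.2116]]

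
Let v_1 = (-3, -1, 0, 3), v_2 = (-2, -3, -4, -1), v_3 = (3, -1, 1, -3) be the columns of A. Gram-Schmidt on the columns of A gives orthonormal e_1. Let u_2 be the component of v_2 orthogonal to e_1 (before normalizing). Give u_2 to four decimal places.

u_2 = (-1.0526, -2.6842, -4.0000, -1.9474)

v_1 = (-3, -1, 0, 3); ‖v_1‖ = 4.3589, so e_1 = (-0.6882, -0.2294, 0.0000, 0.6882).
e_1·v_2 = (-0.6882)·(-2) + (-0.2294)·(-3) + 0.0000·(-4) + 0.6882·(-1) = 1.3765.
u_2 = v_2 − 1.3765·e_1 = (-1.0526, -2.6842, -4.0000, -1.9474).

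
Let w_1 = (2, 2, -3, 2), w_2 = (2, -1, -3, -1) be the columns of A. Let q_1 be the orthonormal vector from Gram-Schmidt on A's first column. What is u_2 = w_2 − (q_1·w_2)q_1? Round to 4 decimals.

w_1 = (2, 2, -3, 2); ‖w_1‖ = 4.5826, so q_1 = (0.4364, 0.4364, -0.6547, 0.4364).
q_1·w_2 = 0.4364·2 + 0.4364·(-1) + (-0.6547)·(-3) + 0.4364·(-1) = 1.9640.
u_2 = w_2 − 1.9640·q_1 = (1.1429, -1.8571, -1.7143, -1.8571).

u_2 = (1.1429, -1.8571, -1.7143, -1.8571)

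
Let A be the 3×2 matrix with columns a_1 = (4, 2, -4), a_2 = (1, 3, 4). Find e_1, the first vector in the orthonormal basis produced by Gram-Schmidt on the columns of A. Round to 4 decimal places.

a_1 = (4, 2, -4); ‖a_1‖ = 6.0000, so e_1 = (0.6667, 0.3333, -0.6667).

e_1 = (0.6667, 0.3333, -0.6667)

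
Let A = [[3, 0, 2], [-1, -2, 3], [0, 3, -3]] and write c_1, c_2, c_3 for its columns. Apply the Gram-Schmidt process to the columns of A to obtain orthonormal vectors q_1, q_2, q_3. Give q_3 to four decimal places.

q_3 = (0.2673, 0.8018, 0.5345)

q_1 = c_1/‖c_1‖ = (3, -1, 0)/3.1623 = (0.9487, -0.3162, 0.0000).
r_{12} = q_1·c_2 = 0.6325.
u_2 = c_2 − 0.6325·q_1 = (-0.6000, -1.8000, 3.0000).
‖u_2‖ = 3.5496, so q_2 = (-0.1690, -0.5071, 0.8452).
r_{13} = q_1·c_3 = 0.9487; r_{23} = q_2·c_3 = -4.3948.
u_3 = c_3 − 0.9487·q_1 + 4.3948·q_2 = (0.3571, 1.0714, 0.7143).
‖u_3‖ = 1.3363, so q_3 = (0.2673, 0.8018, 0.5345).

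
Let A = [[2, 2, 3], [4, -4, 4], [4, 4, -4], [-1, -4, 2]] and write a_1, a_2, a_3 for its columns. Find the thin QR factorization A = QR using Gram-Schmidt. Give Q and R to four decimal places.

Q = [[0.3288, 0.2211, 0.8573], [0.6576, -0.6861, 0.0429], [0.6576, 0.4422, -0.5001], [-0.1644, -0.5337, -0.1143]], R = [[6.0828, 1.3152, 0.6576], [0.0000, 7.0902, -4.9174], [0.0000, 0.0000, 4.5152]]

a_1 = (2, 4, 4, -1); ‖a_1‖ = 6.0828, so q_1 = (0.3288, 0.6576, 0.6576, -0.1644).
q_1·a_2 = 0.3288·2 + 0.6576·(-4) + 0.6576·4 + (-0.1644)·(-4) = 1.3152.
u_2 = a_2 − 1.3152·q_1 = (1.5676, -4.8649, 3.1351, -3.7838).
‖u_2‖ = 7.0902, so q_2 = (0.2211, -0.6861, 0.4422, -0.5337).
q_1·a_3 = 0.3288·3 + 0.6576·4 + 0.6576·(-4) + (-0.1644)·2 = 0.6576; q_2·a_3 = 0.2211·3 + (-0.6861)·4 + 0.4422·(-4) + (-0.5337)·2 = -4.9174.
u_3 = a_3 − 0.6576·q_1 + 4.9174·q_2 = (3.8710, 0.1935, -2.2581, -0.5161).
‖u_3‖ = 4.5152, so q_3 = (0.8573, 0.0429, -0.5001, -0.1143).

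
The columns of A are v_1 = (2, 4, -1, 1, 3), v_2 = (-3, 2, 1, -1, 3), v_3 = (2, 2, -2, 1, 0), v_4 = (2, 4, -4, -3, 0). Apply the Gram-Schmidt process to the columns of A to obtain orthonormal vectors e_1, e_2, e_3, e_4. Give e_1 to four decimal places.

v_1 = (2, 4, -1, 1, 3); ‖v_1‖ = 5.5678, so e_1 = (0.3592, 0.7184, -0.1796, 0.1796, 0.5388).

e_1 = (0.3592, 0.7184, -0.1796, 0.1796, 0.5388)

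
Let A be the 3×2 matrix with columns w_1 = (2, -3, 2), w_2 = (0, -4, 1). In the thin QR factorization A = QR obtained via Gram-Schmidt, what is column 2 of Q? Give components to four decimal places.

q_2 = (-0.7042, -0.6539, -0.2766)

w_1 = (2, -3, 2); ‖w_1‖ = 4.1231, so q_1 = (0.4851, -0.7276, 0.4851).
q_1·w_2 = 0.4851·0 + (-0.7276)·(-4) + 0.4851·1 = 3.3955.
u_2 = w_2 − 3.3955·q_1 = (-1.6471, -1.5294, -0.6471).
‖u_2‖ = 2.3389, so q_2 = (-0.7042, -0.6539, -0.2766).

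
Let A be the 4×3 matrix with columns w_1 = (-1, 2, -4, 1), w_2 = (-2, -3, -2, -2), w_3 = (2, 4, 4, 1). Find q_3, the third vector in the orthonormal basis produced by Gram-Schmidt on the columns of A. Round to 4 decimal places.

w_1 = (-1, 2, -4, 1); ‖w_1‖ = 4.6904, so q_1 = (-0.2132, 0.4264, -0.8528, 0.2132).
q_1·w_2 = (-0.2132)·(-2) + 0.4264·(-3) + (-0.8528)·(-2) + 0.2132·(-2) = 0.4264.
u_2 = w_2 − 0.4264·q_1 = (-1.9091, -3.1818, -1.6364, -2.0909).
‖u_2‖ = 4.5627, so q_2 = (-0.4184, -0.6974, -0.3586, -0.4583).
q_1·w_3 = (-0.2132)·2 + 0.4264·4 + (-0.8528)·4 + 0.2132·1 = -1.9188; q_2·w_3 = (-0.4184)·2 + (-0.6974)·4 + (-0.3586)·4 + (-0.4583)·1 = -5.5191.
u_3 = w_3 + 1.9188·q_1 + 5.5191·q_2 = (-0.7183, 0.9694, 0.3843, -1.1201).
‖u_3‖ = 1.6906, so q_3 = (-0.4249, 0.5734, 0.2273, -0.6625).

q_3 = (-0.4249, 0.5734, 0.2273, -0.6625)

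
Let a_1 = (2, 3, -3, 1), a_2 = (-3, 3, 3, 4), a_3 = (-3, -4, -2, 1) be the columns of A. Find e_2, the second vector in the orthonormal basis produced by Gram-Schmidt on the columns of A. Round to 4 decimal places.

e_1 = a_1/‖a_1‖ = (2, 3, -3, 1)/4.7958 = (0.4170, 0.6255, -0.6255, 0.2085).
r_{12} = e_1·a_2 = -0.4170.
u_2 = a_2 + 0.4170·e_1 = (-2.8261, 3.2609, 2.7391, 4.0870).
‖u_2‖ = 6.5442, so e_2 = (-0.4318, 0.4983, 0.4186, 0.6245).

e_2 = (-0.4318, 0.4983, 0.4186, 0.6245)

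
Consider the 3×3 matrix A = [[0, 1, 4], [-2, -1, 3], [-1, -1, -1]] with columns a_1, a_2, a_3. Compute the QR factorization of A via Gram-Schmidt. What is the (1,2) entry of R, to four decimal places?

r_{12} = 1.3416

a_1 = (0, -2, -1); ‖a_1‖ = 2.2361, so e_1 = (0.0000, -0.8944, -0.4472).
r_{12} = e_1·a_2 = 1.3416.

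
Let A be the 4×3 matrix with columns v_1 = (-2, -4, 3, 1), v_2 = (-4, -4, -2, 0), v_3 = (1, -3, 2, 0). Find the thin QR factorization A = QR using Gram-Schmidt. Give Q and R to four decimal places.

v_1 = (-2, -4, 3, 1); ‖v_1‖ = 5.4772, so q_1 = (-0.3651, -0.7303, 0.5477, 0.1826).
q_1·v_2 = (-0.3651)·(-4) + (-0.7303)·(-4) + 0.5477·(-2) + 0.1826·0 = 3.2863.
u_2 = v_2 − 3.2863·q_1 = (-2.8000, -1.6000, -3.8000, -0.6000).
‖u_2‖ = 5.0200, so q_2 = (-0.5578, -0.3187, -0.7570, -0.1195).
q_1·v_3 = (-0.3651)·1 + (-0.7303)·(-3) + 0.5477·2 + 0.1826·0 = 2.9212; q_2·v_3 = (-0.5578)·1 + (-0.3187)·(-3) + (-0.7570)·2 + (-0.1195)·0 = -1.1155.
u_3 = v_3 − 2.9212·q_1 + 1.1155·q_2 = (1.4444, -1.2222, -0.4444, -0.6667).
‖u_3‖ = 2.0548, so q_3 = (0.7030, -0.5948, -0.2163, -0.3244).

Q = [[-0.3651, -0.5578, 0.7030], [-0.7303, -0.3187, -0.5948], [0.5477, -0.7570, -0.2163], [0.1826, -0.1195, -0.3244]], R = [[5.4772, 3.2863, 2.9212], [0.0000, 5.0200, -1.1155], [0.0000, 0.0000, 2.0548]]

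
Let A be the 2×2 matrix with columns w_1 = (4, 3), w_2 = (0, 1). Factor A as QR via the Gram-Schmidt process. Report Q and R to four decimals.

w_1 = (4, 3); ‖w_1‖ = 5.0000, so e_1 = (0.8000, 0.6000).
e_1·w_2 = 0.8000·0 + 0.6000·1 = 0.6000.
u_2 = w_2 − 0.6000·e_1 = (-0.4800, 0.6400).
‖u_2‖ = 0.8000, so e_2 = (-0.6000, 0.8000).

Q = [[0.8000, -0.6000], [0.6000, 0.8000]], R = [[5.0000, 0.6000], [0.0000, 0.8000]]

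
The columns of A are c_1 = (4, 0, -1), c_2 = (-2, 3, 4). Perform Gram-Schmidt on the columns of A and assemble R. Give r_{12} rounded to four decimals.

c_1 = (4, 0, -1); ‖c_1‖ = 4.1231, so e_1 = (0.9701, 0.0000, -0.2425).
r_{12} = e_1·c_2 = -2.9104.

r_{12} = -2.9104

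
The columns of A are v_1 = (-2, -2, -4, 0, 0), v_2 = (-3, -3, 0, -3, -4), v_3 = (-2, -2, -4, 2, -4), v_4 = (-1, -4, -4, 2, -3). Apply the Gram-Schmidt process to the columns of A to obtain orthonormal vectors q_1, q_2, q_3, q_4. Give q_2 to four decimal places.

q_1 = v_1/‖v_1‖ = (-2, -2, -4, 0, 0)/4.8990 = (-0.4082, -0.4082, -0.8165, 0.0000, 0.0000).
r_{12} = q_1·v_2 = 2.4495.
u_2 = v_2 − 2.4495·q_1 = (-2.0000, -2.0000, 2.0000, -3.0000, -4.0000).
‖u_2‖ = 6.0828, so q_2 = (-0.3288, -0.3288, 0.3288, -0.4932, -0.6576).

q_2 = (-0.3288, -0.3288, 0.3288, -0.4932, -0.6576)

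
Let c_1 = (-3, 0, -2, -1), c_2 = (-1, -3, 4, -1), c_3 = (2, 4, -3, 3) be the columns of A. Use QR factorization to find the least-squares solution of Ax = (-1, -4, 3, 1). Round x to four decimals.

x = (0.2570, 1.4995, 0.5331)

e_1 = c_1/‖c_1‖ = (-3, 0, -2, -1)/3.7417 = (-0.8018, 0.0000, -0.5345, -0.2673).
r_{12} = e_1·c_2 = -1.0690.
u_2 = c_2 + 1.0690·e_1 = (-1.8571, -3.0000, 3.4286, -1.2857).
‖u_2‖ = 5.0850, so e_2 = (-0.3652, -0.5900, 0.6743, -0.2528).
r_{13} = e_1·c_3 = -0.8018; r_{23} = e_2·c_3 = -5.8716.
u_3 = c_3 + 0.8018·e_1 + 5.8716·e_2 = (-0.7873, 0.5359, 0.5304, 1.3011).
‖u_3‖ = 1.6974, so e_3 = (-0.4638, 0.3157, 0.3125, 0.7665).
Qᵀb = (-1.0690, 4.4950, 0.9049).
Back-substitute: x_3 = 0.9049/1.6974 = 0.5331.
x_2 = (4.4950 + 5.8716·0.5331)/5.0850 = 1.4995.
x_1 = (-1.0690 + 1.0690·1.4995 + 0.8018·0.5331)/3.7417 = 0.2570.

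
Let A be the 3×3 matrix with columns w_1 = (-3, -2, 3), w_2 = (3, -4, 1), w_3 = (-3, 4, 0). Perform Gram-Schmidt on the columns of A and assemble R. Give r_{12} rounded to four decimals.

r_{12} = 0.4264

w_1 = (-3, -2, 3); ‖w_1‖ = 4.6904, so e_1 = (-0.6396, -0.4264, 0.6396).
r_{12} = e_1·w_2 = 0.4264.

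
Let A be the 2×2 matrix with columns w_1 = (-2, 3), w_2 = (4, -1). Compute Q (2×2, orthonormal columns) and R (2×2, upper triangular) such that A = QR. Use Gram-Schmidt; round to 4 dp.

w_1 = (-2, 3); ‖w_1‖ = 3.6056, so q_1 = (-0.5547, 0.8321).
q_1·w_2 = (-0.5547)·4 + 0.8321·(-1) = -3.0509.
u_2 = w_2 + 3.0509·q_1 = (2.3077, 1.5385).
‖u_2‖ = 2.7735, so q_2 = (0.8321, 0.5547).

Q = [[-0.5547, 0.8321], [0.8321, 0.5547]], R = [[3.6056, -3.0509], [0.0000, 2.7735]]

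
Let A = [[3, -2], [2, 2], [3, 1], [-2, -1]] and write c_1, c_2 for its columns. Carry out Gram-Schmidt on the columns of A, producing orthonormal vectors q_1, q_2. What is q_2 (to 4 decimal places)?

c_1 = (3, 2, 3, -2); ‖c_1‖ = 5.0990, so q_1 = (0.5883, 0.3922, 0.5883, -0.3922).
q_1·c_2 = 0.5883·(-2) + 0.3922·2 + 0.5883·1 + (-0.3922)·(-1) = 0.5883.
u_2 = c_2 − 0.5883·q_1 = (-2.3462, 1.7692, 0.6538, -0.7692).
‖u_2‖ = 3.1071, so q_2 = (-0.7551, 0.5694, 0.2104, -0.2476).

q_2 = (-0.7551, 0.5694, 0.2104, -0.2476)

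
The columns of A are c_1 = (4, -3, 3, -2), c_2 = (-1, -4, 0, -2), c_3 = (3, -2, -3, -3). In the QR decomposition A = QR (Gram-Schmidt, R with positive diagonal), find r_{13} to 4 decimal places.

c_1 = (4, -3, 3, -2); ‖c_1‖ = 6.1644, so q_1 = (0.6489, -0.4867, 0.4867, -0.3244).
r_{13} = q_1·c_3 = 2.4333.

r_{13} = 2.4333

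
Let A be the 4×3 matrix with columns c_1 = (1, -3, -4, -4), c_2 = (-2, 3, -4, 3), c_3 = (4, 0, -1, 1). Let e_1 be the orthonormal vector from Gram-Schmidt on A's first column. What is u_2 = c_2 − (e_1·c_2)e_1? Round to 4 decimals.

c_1 = (1, -3, -4, -4); ‖c_1‖ = 6.4807, so e_1 = (0.1543, -0.4629, -0.6172, -0.6172).
e_1·c_2 = 0.1543·(-2) + (-0.4629)·3 + (-0.6172)·(-4) + (-0.6172)·3 = -1.0801.
u_2 = c_2 + 1.0801·e_1 = (-1.8333, 2.5000, -4.6667, 2.3333).

u_2 = (-1.8333, 2.5000, -4.6667, 2.3333)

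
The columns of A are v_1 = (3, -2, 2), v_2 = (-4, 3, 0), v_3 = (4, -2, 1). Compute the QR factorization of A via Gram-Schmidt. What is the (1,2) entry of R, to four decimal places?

r_{12} = -4.3656

v_1 = (3, -2, 2); ‖v_1‖ = 4.1231, so e_1 = (0.7276, -0.4851, 0.4851).
r_{12} = e_1·v_2 = -4.3656.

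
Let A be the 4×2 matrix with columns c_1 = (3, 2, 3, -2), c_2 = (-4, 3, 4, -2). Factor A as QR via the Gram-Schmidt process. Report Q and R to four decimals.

Q = [[0.5883, -0.8034], [0.3922, 0.3477], [0.5883, 0.4437], [-0.3922, -0.1919]], R = [[5.0990, 1.9612], [0.0000, 6.4151]]

c_1 = (3, 2, 3, -2); ‖c_1‖ = 5.0990, so q_1 = (0.5883, 0.3922, 0.5883, -0.3922).
q_1·c_2 = 0.5883·(-4) + 0.3922·3 + 0.5883·4 + (-0.3922)·(-2) = 1.9612.
u_2 = c_2 − 1.9612·q_1 = (-5.1538, 2.2308, 2.8462, -1.2308).
‖u_2‖ = 6.4151, so q_2 = (-0.8034, 0.3477, 0.4437, -0.1919).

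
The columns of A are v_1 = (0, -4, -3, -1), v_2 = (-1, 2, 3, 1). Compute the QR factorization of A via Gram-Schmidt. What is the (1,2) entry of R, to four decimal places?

r_{12} = -3.5301

v_1 = (0, -4, -3, -1); ‖v_1‖ = 5.0990, so e_1 = (0.0000, -0.7845, -0.5883, -0.1961).
r_{12} = e_1·v_2 = -3.5301.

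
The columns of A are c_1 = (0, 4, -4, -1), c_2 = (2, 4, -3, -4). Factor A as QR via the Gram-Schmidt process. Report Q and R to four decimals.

Q = [[0.0000, 0.5351], [0.6963, 0.0324], [-0.6963, 0.2351], [-0.1741, -0.8108]], R = [[5.7446, 5.5705], [0.0000, 3.7376]]

e_1 = c_1/‖c_1‖ = (0, 4, -4, -1)/5.7446 = (0.0000, 0.6963, -0.6963, -0.1741).
r_{12} = e_1·c_2 = 5.5705.
u_2 = c_2 − 5.5705·e_1 = (2.0000, 0.1212, 0.8788, -3.0303).
‖u_2‖ = 3.7376, so e_2 = (0.5351, 0.0324, 0.2351, -0.8108).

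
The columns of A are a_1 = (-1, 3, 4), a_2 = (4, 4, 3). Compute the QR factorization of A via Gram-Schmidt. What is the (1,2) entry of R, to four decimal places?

r_{12} = 3.9223

q_1 = a_1/‖a_1‖ = (-1, 3, 4)/5.0990 = (-0.1961, 0.5883, 0.7845).
r_{12} = q_1·a_2 = 3.9223.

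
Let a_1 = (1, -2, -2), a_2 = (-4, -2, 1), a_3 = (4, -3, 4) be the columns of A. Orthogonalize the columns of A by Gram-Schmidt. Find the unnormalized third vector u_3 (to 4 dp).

a_1 = (1, -2, -2); ‖a_1‖ = 3.0000, so q_1 = (0.3333, -0.6667, -0.6667).
q_1·a_2 = 0.3333·(-4) + (-0.6667)·(-2) + (-0.6667)·1 = -0.6667.
u_2 = a_2 + 0.6667·q_1 = (-3.7778, -2.4444, 0.5556).
‖u_2‖ = 4.5338, so q_2 = (-0.8332, -0.5392, 0.1225).
q_1·a_3 = 0.3333·4 + (-0.6667)·(-3) + (-0.6667)·4 = 0.6667; q_2·a_3 = (-0.8332)·4 + (-0.5392)·(-3) + 0.1225·4 = -1.2254.
u_3 = a_3 − 0.6667·q_1 + 1.2254·q_2 = (2.7568, -3.2162, 4.5946).

u_3 = (2.7568, -3.2162, 4.5946)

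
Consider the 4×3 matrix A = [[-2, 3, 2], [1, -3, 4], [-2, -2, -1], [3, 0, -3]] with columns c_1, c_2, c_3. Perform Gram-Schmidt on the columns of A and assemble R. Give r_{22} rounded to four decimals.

r_{22} = 4.5399

e_1 = c_1/‖c_1‖ = (-2, 1, -2, 3)/4.2426 = (-0.4714, 0.2357, -0.4714, 0.7071).
r_{12} = e_1·c_2 = -1.1785.
u_2 = c_2 + 1.1785·e_1 = (2.4444, -2.7222, -2.5556, 0.8333).
r_{22} = ‖u_2‖ = 4.5399.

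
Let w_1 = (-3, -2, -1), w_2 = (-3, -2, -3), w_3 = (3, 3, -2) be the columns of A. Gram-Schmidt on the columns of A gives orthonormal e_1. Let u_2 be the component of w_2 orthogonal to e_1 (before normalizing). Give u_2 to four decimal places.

e_1 = w_1/‖w_1‖ = (-3, -2, -1)/3.7417 = (-0.8018, -0.5345, -0.2673).
r_{12} = e_1·w_2 = 4.2762.
u_2 = w_2 − 4.2762·e_1 = (0.4286, 0.2857, -1.8571).

u_2 = (0.4286, 0.2857, -1.8571)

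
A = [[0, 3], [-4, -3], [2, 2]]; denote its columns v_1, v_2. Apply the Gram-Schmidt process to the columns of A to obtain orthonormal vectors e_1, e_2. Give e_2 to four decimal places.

e_2 = (0.9891, 0.0659, 0.1319)

v_1 = (0, -4, 2); ‖v_1‖ = 4.4721, so e_1 = (0.0000, -0.8944, 0.4472).
e_1·v_2 = 0.0000·3 + (-0.8944)·(-3) + 0.4472·2 = 3.5777.
u_2 = v_2 − 3.5777·e_1 = (3.0000, 0.2000, 0.4000).
‖u_2‖ = 3.0332, so e_2 = (0.9891, 0.0659, 0.1319).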